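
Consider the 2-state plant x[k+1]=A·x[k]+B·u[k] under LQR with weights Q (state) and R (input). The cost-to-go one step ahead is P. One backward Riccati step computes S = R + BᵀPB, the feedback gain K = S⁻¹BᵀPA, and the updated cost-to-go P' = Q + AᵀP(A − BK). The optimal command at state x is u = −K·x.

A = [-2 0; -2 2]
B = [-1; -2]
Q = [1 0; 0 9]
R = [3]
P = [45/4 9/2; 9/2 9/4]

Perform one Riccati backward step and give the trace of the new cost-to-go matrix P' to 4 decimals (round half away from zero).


BᵀP = [-20.2500 -9.0000]
S = R + BᵀPB = [3] + [38.2500] = [41.2500]
BᵀPA = [58.5000 -18.0000]
K = S⁻¹·BᵀPA = [1.4182 -0.4364]
A−BK = [-0.5818 -0.4364; 0.8364 1.1273]
AᵀP(A−BK) = [7.0364 -1.4727; -1.4727 1.1455]
P' = Q + AᵀP(A−BK) = [8.0364 -1.4727; -1.4727 10.1455]
tr(P') = 18.1818

18.1818


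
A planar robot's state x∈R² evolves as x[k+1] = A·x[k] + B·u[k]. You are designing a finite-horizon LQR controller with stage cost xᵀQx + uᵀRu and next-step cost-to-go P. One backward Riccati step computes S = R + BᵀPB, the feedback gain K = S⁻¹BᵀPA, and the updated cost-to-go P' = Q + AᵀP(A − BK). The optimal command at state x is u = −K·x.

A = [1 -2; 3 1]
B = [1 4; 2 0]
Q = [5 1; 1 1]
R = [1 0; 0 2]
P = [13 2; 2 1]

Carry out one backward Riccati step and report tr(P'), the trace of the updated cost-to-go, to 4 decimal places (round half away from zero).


8.4713

BᵀP = [17.0000 4.0000; 52.0000 8.0000]
S = R + BᵀPB = [1 0; 0 2] + [25.0000 68.0000; 68.0000 208.0000] = [26.0000 68.0000; 68.0000 210.0000]
BᵀPA = [29.0000 -30.0000; 76.0000 -96.0000]
K = S⁻¹·BᵀPA = [1.1029 0.2727; 0.0048 -0.5455]
A−BK = [-0.1220 -0.0909; 0.7943 0.4545]
AᵀP(A−BK) = [1.6531 0.5455; 0.5455 0.8182]
P' = Q + AᵀP(A−BK) = [6.6531 1.5455; 1.5455 1.8182]
tr(P') = 8.4713


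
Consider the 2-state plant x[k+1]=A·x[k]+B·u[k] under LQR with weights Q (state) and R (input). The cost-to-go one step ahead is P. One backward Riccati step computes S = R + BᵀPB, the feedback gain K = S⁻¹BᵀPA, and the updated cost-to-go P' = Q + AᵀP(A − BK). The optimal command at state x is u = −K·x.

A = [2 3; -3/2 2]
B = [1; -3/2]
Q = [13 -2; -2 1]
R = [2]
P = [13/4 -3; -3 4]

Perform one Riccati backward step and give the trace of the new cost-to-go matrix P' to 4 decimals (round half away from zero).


25.8925

BᵀP = [7.7500 -9.0000]
S = R + BᵀPB = [2] + [21.2500] = [23.2500]
BᵀPA = [29.0000 5.2500]
K = S⁻¹·BᵀPA = [1.2473 0.2258]
A−BK = [0.7527 2.7742; 0.3710 2.3387]
AᵀP(A−BK) = [3.8280 2.4516; 2.4516 8.0645]
P' = Q + AᵀP(A−BK) = [16.8280 0.4516; 0.4516 9.0645]
tr(P') = 25.8925


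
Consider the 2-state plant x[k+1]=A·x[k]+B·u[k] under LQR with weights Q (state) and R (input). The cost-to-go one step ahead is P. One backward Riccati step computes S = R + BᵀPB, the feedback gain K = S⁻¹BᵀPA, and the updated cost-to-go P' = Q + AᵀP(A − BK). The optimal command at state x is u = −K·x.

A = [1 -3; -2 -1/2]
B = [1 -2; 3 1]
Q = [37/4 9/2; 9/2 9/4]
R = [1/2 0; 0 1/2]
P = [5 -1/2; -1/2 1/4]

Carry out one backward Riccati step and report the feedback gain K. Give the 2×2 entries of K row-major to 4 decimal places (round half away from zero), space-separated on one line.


-0.3120 -0.5330 -0.6640 1.1990

BᵀP = [3.5000 0.2500; -10.5000 1.2500]
S = R + BᵀPB = [1/2 0; 0 1/2] + [4.2500 -6.7500; -6.7500 22.2500] = [4.7500 -6.7500; -6.7500 22.7500]
BᵀPA = [3.0000 -10.6250; -13.0000 30.8750]
K = S⁻¹·BᵀPA = [-0.3120 -0.5330; -0.6640 1.1990]
A−BK = [-0.0160 -0.0690; -0.4000 -0.1000]
AᵀP(A−BK) = [0.3040 -0.3140; -0.3140 0.8803]
P' = Q + AᵀP(A−BK) = [9.5540 4.1860; 4.1860 3.1303]
tr(P') = 12.6843


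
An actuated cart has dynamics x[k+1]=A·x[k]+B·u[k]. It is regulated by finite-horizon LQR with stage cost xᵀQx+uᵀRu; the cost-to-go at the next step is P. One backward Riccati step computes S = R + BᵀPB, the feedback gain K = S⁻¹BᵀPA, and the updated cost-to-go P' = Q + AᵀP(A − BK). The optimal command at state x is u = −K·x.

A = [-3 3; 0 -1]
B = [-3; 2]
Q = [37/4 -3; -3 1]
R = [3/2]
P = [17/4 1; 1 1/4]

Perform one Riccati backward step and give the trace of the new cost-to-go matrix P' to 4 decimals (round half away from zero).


14.0391

BᵀP = [-10.7500 -2.5000]
S = R + BᵀPB = [3/2] + [27.2500] = [28.7500]
BᵀPA = [32.2500 -29.7500]
K = S⁻¹·BᵀPA = [1.1217 -1.0348]
A−BK = [0.3652 -0.1043; -2.2435 1.0696]
AᵀP(A−BK) = [2.0739 -1.8783; -1.8783 1.7152]
P' = Q + AᵀP(A−BK) = [11.3239 -4.8783; -4.8783 2.7152]
tr(P') = 14.0391


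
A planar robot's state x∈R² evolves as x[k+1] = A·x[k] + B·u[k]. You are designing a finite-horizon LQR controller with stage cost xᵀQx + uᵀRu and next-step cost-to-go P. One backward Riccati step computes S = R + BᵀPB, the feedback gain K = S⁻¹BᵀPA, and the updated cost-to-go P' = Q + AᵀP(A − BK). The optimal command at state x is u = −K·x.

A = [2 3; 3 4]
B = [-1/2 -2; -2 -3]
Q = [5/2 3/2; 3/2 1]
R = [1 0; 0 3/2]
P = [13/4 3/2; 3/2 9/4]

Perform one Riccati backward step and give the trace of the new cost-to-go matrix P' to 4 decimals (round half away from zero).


7.3874

BᵀP = [-4.6250 -5.2500; -11.0000 -9.7500]
S = R + BᵀPB = [1 0; 0 3/2] + [12.8125 25.0000; 25.0000 51.2500] = [13.8125 25.0000; 25.0000 52.7500]
BᵀPA = [-25.0000 -34.8750; -51.2500 -72.0000]
K = S⁻¹·BᵀPA = [-0.3619 -0.3827; -0.8000 -1.1835]
A−BK = [0.2190 0.4416; -0.1240 -0.3161]
AᵀP(A−BK) = [1.2000 1.7753; 1.7753 2.6874]
P' = Q + AᵀP(A−BK) = [3.7000 3.2753; 3.2753 3.6874]
tr(P') = 7.3874


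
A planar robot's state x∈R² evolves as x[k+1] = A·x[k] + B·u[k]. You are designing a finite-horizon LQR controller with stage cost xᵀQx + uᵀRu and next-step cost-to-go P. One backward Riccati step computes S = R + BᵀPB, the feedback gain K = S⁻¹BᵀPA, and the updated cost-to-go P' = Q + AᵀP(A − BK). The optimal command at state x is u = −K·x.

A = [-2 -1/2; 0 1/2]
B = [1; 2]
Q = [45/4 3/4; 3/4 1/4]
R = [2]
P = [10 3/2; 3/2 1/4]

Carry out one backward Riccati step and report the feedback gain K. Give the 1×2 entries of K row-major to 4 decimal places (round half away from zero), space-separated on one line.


BᵀP = [13.0000 2.0000]
S = R + BᵀPB = [2] + [17.0000] = [19.0000]
BᵀPA = [-26.0000 -5.5000]
K = S⁻¹·BᵀPA = [-1.3684 -0.2895]
A−BK = [-0.6316 -0.2105; 2.7368 1.0789]
AᵀP(A−BK) = [4.4211 0.9737; 0.9737 0.2204]
P' = Q + AᵀP(A−BK) = [15.6711 1.7237; 1.7237 0.4704]
tr(P') = 16.1414

-1.3684 -0.2895


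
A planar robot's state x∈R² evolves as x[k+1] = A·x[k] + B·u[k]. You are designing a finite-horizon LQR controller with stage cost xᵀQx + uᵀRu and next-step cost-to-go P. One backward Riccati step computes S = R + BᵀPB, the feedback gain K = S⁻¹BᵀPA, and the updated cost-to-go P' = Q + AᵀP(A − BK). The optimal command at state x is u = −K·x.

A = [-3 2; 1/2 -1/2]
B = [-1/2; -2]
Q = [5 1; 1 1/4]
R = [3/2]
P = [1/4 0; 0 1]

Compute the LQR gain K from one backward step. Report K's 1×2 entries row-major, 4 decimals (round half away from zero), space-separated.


-0.1124 0.1348

BᵀP = [-0.1250 -2.0000]
S = R + BᵀPB = [3/2] + [4.0625] = [5.5625]
BᵀPA = [-0.6250 0.7500]
K = S⁻¹·BᵀPA = [-0.1124 0.1348]
A−BK = [-3.0562 2.0674; 0.2753 -0.2303]
AᵀP(A−BK) = [2.4298 -1.6657; -1.6657 1.1489]
P' = Q + AᵀP(A−BK) = [7.4298 -0.6657; -0.6657 1.3989]
tr(P') = 8.8287


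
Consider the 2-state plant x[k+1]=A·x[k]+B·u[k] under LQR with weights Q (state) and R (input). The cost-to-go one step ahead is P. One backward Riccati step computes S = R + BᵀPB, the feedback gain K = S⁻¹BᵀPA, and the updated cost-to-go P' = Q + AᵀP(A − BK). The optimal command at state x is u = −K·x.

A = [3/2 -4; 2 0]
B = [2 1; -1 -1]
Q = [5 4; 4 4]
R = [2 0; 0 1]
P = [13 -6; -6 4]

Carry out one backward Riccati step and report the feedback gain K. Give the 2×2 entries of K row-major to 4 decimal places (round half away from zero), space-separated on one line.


0.4615 -1.2308 -0.4551 -0.5641

BᵀP = [32.0000 -16.0000; 19.0000 -10.0000]
S = R + BᵀPB = [2 0; 0 1] + [80.0000 48.0000; 48.0000 29.0000] = [82.0000 48.0000; 48.0000 30.0000]
BᵀPA = [16.0000 -128.0000; 8.5000 -76.0000]
K = S⁻¹·BᵀPA = [0.4615 -1.2308; -0.4551 -0.5641]
A−BK = [1.0321 -0.9744; 2.0064 -1.7949]
AᵀP(A−BK) = [5.7340 -5.5128; -5.5128 7.5897]
P' = Q + AᵀP(A−BK) = [10.7340 -1.5128; -1.5128 11.5897]
tr(P') = 22.3237


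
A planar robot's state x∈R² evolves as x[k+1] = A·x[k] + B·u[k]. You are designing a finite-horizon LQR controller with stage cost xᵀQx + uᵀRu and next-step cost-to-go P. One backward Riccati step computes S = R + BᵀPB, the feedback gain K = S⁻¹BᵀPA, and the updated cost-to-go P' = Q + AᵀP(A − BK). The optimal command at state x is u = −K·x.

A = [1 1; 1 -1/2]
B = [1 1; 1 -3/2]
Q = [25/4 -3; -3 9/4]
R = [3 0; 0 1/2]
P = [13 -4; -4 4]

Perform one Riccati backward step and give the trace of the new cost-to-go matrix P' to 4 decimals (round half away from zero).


11.0946

BᵀP = [9.0000 0.0000; 19.0000 -10.0000]
S = R + BᵀPB = [3 0; 0 1/2] + [9.0000 9.0000; 9.0000 34.0000] = [12.0000 9.0000; 9.0000 34.5000]
BᵀPA = [9.0000 9.0000; 9.0000 24.0000]
K = S⁻¹·BᵀPA = [0.6892 0.2838; 0.0811 0.6216]
A−BK = [0.2297 0.0946; 0.4324 0.1486]
AᵀP(A−BK) = [2.0676 0.8514; 0.8514 0.5270]
P' = Q + AᵀP(A−BK) = [8.3176 -2.1486; -2.1486 2.7770]
tr(P') = 11.0946


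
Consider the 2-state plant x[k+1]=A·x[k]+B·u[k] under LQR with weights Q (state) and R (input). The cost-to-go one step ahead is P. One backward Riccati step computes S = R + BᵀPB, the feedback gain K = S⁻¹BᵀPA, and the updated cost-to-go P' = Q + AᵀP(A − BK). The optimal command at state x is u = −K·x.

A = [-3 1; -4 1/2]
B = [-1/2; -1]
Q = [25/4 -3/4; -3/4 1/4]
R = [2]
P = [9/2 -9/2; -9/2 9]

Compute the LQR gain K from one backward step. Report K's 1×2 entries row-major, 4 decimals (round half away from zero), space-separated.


BᵀP = [2.2500 -6.7500]
S = R + BᵀPB = [2] + [5.6250] = [7.6250]
BᵀPA = [20.2500 -1.1250]
K = S⁻¹·BᵀPA = [2.6557 -0.1475]
A−BK = [-1.6721 0.9262; -1.3443 0.3525]
AᵀP(A−BK) = [22.7213 -3.7623; -3.7623 2.0840]
P' = Q + AᵀP(A−BK) = [28.9713 -4.5123; -4.5123 2.3340]
tr(P') = 31.3053

2.6557 -0.1475


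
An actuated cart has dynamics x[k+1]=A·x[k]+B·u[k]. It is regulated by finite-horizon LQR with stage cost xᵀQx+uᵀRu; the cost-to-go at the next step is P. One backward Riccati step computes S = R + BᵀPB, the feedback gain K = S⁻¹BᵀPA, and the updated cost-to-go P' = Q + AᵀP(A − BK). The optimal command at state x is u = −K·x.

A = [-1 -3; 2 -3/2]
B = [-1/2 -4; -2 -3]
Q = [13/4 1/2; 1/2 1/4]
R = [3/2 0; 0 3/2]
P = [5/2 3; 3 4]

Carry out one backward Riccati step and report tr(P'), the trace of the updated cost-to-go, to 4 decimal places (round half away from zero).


4.8184

BᵀP = [-7.2500 -9.5000; -19.0000 -24.0000]
S = R + BᵀPB = [3/2 0; 0 3/2] + [22.6250 57.5000; 57.5000 148.0000] = [24.1250 57.5000; 57.5000 149.5000]
BᵀPA = [-11.7500 36.0000; -29.0000 93.0000]
K = S⁻¹·BᵀPA = [-0.2967 0.1148; -0.0799 0.5779]
A−BK = [-1.4679 -0.6310; 1.1670 0.4634]
AᵀP(A−BK) = [0.6977 0.1086; 0.1086 0.6207]
P' = Q + AᵀP(A−BK) = [3.9477 0.6086; 0.6086 0.8707]
tr(P') = 4.8184


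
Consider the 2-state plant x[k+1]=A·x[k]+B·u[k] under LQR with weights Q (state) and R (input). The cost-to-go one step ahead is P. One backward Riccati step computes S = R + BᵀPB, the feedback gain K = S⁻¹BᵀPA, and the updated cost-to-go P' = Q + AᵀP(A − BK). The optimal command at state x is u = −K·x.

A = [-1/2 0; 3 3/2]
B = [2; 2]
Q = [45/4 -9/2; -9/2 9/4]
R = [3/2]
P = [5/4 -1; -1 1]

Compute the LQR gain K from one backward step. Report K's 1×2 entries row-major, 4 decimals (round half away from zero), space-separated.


-0.1000 0.0000

BᵀP = [0.5000 0.0000]
S = R + BᵀPB = [3/2] + [1.0000] = [2.5000]
BᵀPA = [-0.2500 0.0000]
K = S⁻¹·BᵀPA = [-0.1000 0.0000]
A−BK = [-0.3000 0.0000; 3.2000 1.5000]
AᵀP(A−BK) = [12.2875 5.2500; 5.2500 2.2500]
P' = Q + AᵀP(A−BK) = [23.5375 0.7500; 0.7500 4.5000]
tr(P') = 28.0375


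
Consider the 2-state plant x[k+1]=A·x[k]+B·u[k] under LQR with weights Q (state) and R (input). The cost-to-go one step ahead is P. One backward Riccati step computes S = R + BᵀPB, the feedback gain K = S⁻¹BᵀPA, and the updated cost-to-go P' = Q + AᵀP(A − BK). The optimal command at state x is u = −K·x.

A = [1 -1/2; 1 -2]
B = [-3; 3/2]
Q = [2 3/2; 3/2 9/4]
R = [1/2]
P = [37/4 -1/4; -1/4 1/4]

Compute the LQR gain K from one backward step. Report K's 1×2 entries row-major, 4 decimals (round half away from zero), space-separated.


-0.3119 0.1365

BᵀP = [-28.1250 1.1250]
S = R + BᵀPB = [1/2] + [86.0625] = [86.5625]
BᵀPA = [-27.0000 11.8125]
K = S⁻¹·BᵀPA = [-0.3119 0.1365]
A−BK = [0.0643 -0.0906; 1.4679 -2.2047]
AᵀP(A−BK) = [0.5783 -0.8155; -0.8155 1.2005]
P' = Q + AᵀP(A−BK) = [2.5783 0.6845; 0.6845 3.4505]
tr(P') = 6.0289


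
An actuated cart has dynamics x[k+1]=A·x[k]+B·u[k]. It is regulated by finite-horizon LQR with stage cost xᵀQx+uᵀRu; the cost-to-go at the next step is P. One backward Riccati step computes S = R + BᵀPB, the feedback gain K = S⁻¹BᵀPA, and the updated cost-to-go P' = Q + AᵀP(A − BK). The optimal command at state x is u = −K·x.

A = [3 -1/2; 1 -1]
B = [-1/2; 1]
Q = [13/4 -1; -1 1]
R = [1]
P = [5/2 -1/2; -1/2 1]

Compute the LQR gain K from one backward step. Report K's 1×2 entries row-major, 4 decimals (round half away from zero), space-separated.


-1.2800 -0.1200

BᵀP = [-1.7500 1.2500]
S = R + BᵀPB = [1] + [2.1250] = [3.1250]
BᵀPA = [-4.0000 -0.3750]
K = S⁻¹·BᵀPA = [-1.2800 -0.1200]
A−BK = [2.3600 -0.5600; 2.2800 -0.8800]
AᵀP(A−BK) = [15.3800 -3.4800; -3.4800 1.0800]
P' = Q + AᵀP(A−BK) = [18.6300 -4.4800; -4.4800 2.0800]
tr(P') = 20.7100


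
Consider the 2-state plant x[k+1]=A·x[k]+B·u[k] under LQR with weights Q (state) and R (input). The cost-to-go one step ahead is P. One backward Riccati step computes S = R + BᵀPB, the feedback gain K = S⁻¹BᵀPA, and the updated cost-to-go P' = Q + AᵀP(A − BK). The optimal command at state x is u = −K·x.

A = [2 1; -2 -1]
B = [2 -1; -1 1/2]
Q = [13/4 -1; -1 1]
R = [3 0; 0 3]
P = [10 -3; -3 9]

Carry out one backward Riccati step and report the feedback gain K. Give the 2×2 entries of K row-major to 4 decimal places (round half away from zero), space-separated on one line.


BᵀP = [23.0000 -15.0000; -11.5000 7.5000]
S = R + BᵀPB = [3 0; 0 3] + [61.0000 -30.5000; -30.5000 15.2500] = [64.0000 -30.5000; -30.5000 18.2500]
BᵀPA = [76.0000 38.0000; -38.0000 -19.0000]
K = S⁻¹·BᵀPA = [0.9590 0.4795; -0.4795 -0.2397]
A−BK = [-0.3975 -0.1987; -0.8013 -0.4006]
AᵀP(A−BK) = [8.8959 4.4479; 4.4479 2.2240]
P' = Q + AᵀP(A−BK) = [12.1459 3.4479; 3.4479 3.2240]
tr(P') = 15.3699

0.9590 0.4795 -0.4795 -0.2397


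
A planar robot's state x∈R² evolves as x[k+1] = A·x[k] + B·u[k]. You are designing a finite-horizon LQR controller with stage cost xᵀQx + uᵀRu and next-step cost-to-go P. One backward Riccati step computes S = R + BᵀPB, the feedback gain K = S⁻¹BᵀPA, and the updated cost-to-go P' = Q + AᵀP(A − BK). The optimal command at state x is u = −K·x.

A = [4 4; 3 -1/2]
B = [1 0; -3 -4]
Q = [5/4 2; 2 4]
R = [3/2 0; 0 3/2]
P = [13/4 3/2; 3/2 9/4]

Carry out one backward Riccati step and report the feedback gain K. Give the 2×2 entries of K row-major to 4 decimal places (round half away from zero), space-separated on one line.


BᵀP = [-1.2500 -5.2500; -6.0000 -9.0000]
S = R + BᵀPB = [3/2 0; 0 3/2] + [14.5000 21.0000; 21.0000 36.0000] = [16.0000 21.0000; 21.0000 37.5000]
BᵀPA = [-20.7500 -2.3750; -51.0000 -19.5000]
K = S⁻¹·BᵀPA = [1.8420 2.0153; -2.3915 -1.6486]
A−BK = [2.1580 1.9847; -1.0401 -1.0483]
AᵀP(A−BK) = [24.5041 21.3653; 21.3653 19.2015]
P' = Q + AᵀP(A−BK) = [25.7541 23.3653; 23.3653 23.2015]
tr(P') = 48.9556

1.8420 2.0153 -2.3915 -1.6486


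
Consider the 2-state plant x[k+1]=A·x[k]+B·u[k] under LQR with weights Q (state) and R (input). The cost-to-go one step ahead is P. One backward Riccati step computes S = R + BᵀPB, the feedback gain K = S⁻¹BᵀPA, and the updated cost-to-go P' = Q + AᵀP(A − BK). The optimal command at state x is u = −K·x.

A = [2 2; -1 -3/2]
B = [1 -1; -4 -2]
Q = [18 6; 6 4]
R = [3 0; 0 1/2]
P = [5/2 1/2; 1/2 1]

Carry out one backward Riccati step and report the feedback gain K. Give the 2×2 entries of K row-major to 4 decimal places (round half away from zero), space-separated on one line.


0.6052 0.6714 -0.9371 -0.8460

BᵀP = [0.5000 -3.5000; -3.5000 -2.5000]
S = R + BᵀPB = [3 0; 0 1/2] + [14.5000 6.5000; 6.5000 8.5000] = [17.5000 6.5000; 6.5000 9.0000]
BᵀPA = [4.5000 6.2500; -4.5000 -3.2500]
K = S⁻¹·BᵀPA = [0.6052 0.6714; -0.9371 -0.8460]
A−BK = [0.4577 0.4826; -0.4534 -0.5065]
AᵀP(A−BK) = [2.0597 2.1719; 2.1719 2.3045]
P' = Q + AᵀP(A−BK) = [20.0597 8.1719; 8.1719 6.3045]
tr(P') = 26.3642


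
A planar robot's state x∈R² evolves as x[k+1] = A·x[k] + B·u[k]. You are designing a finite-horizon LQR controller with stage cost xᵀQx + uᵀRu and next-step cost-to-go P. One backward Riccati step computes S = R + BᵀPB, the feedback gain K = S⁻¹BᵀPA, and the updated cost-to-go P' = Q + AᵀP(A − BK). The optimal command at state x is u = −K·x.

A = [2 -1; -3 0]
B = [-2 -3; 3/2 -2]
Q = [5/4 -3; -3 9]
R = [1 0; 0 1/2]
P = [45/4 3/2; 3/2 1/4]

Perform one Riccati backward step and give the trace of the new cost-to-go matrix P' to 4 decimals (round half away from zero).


10.9219

BᵀP = [-20.2500 -2.6250; -36.7500 -5.0000]
S = R + BᵀPB = [1 0; 0 1/2] + [36.5625 66.0000; 66.0000 120.2500] = [37.5625 66.0000; 66.0000 120.7500]
BᵀPA = [-32.6250 20.2500; -58.5000 36.7500]
K = S⁻¹·BᵀPA = [-0.4367 0.1096; -0.2458 0.2445]
A−BK = [0.3893 -0.0475; -2.8364 0.3245]
AᵀP(A−BK) = [0.6246 -0.1244; -0.1244 0.0474]
P' = Q + AᵀP(A−BK) = [1.8746 -3.1244; -3.1244 9.0474]
tr(P') = 10.9219


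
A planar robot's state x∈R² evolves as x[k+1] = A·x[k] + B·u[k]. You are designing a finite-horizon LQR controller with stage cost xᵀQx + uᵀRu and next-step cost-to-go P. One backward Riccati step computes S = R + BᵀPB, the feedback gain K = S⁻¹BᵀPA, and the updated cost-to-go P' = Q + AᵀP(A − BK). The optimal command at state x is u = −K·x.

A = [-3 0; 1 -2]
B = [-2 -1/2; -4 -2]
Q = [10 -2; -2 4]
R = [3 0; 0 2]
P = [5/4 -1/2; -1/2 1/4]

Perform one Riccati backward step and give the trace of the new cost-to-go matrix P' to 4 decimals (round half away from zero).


27.8895

BᵀP = [-0.5000 0.0000; 0.3750 -0.2500]
S = R + BᵀPB = [3 0; 0 2] + [1.0000 0.2500; 0.2500 0.3125] = [4.0000 0.2500; 0.2500 2.3125]
BᵀPA = [1.5000 0.0000; -1.3750 0.5000]
K = S⁻¹·BᵀPA = [0.4150 -0.0136; -0.6395 0.2177]
A−BK = [-2.4898 0.0816; 1.3810 -1.6190]
AᵀP(A−BK) = [12.9983 -3.1803; -3.1803 0.8912]
P' = Q + AᵀP(A−BK) = [22.9983 -5.1803; -5.1803 4.8912]
tr(P') = 27.8895


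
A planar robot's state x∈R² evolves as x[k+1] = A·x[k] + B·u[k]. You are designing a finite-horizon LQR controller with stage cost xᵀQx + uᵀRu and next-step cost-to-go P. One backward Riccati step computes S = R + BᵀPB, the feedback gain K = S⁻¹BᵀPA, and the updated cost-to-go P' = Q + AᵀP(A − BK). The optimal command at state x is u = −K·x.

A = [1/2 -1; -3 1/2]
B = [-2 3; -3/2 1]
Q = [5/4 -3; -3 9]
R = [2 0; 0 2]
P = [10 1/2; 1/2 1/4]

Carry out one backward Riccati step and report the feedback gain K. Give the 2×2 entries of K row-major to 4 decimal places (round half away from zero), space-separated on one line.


BᵀP = [-20.7500 -1.3750; 30.5000 1.7500]
S = R + BᵀPB = [2 0; 0 2] + [43.5625 -63.6250; -63.6250 93.2500] = [45.5625 -63.6250; -63.6250 95.2500]
BᵀPA = [-6.2500 20.0625; 10.0000 -29.6250]
K = S⁻¹·BᵀPA = [0.1403 0.0894; 0.1987 -0.2513]
A−BK = [0.1845 -0.0673; -2.9882 0.8854]
AᵀP(A−BK) = [2.1398 -0.6782; -0.6782 0.3240]
P' = Q + AᵀP(A−BK) = [3.3898 -3.6782; -3.6782 9.3240]
tr(P') = 12.7138

0.1403 0.0894 0.1987 -0.2513


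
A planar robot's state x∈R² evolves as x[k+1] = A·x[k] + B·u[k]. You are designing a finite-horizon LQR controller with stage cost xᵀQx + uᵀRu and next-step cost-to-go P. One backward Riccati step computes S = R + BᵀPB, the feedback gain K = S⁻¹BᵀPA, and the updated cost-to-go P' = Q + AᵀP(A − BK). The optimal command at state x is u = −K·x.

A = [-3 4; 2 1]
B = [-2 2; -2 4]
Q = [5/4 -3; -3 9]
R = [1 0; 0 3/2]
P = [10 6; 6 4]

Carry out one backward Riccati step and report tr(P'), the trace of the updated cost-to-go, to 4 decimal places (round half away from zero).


17.3508

BᵀP = [-32.0000 -20.0000; 44.0000 28.0000]
S = R + BᵀPB = [1 0; 0 3/2] + [104.0000 -144.0000; -144.0000 200.0000] = [105.0000 -144.0000; -144.0000 201.5000]
BᵀPA = [56.0000 -148.0000; -76.0000 204.0000]
K = S⁻¹·BᵀPA = [0.8066 -1.0581; 0.1993 0.2562]
A−BK = [-1.7853 1.3713; 2.8161 -2.1412]
AᵀP(A−BK) = [3.9739 -3.2716; -3.2716 3.1269]
P' = Q + AᵀP(A−BK) = [5.2239 -6.2716; -6.2716 12.1269]
tr(P') = 17.3508


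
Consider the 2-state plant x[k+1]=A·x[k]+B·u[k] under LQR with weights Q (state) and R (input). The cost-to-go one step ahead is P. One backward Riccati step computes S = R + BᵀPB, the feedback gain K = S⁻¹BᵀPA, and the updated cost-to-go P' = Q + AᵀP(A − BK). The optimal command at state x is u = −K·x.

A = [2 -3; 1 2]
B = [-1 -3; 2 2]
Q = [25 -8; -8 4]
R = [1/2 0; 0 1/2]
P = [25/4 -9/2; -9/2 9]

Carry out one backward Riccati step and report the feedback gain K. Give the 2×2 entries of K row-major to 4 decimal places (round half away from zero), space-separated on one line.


1.4776 0.0668 -1.0773 0.9553

BᵀP = [-15.2500 22.5000; -27.7500 31.5000]
S = R + BᵀPB = [1/2 0; 0 1/2] + [60.2500 90.7500; 90.7500 146.2500] = [60.7500 90.7500; 90.7500 146.7500]
BᵀPA = [-8.0000 90.7500; -24.0000 146.2500]
K = S⁻¹·BᵀPA = [1.4776 0.0668; -1.0773 0.9553]
A−BK = [0.2458 -0.0673; 0.1994 -0.0442]
AᵀP(A−BK) = [1.9662 -0.5386; -0.5386 0.4776]
P' = Q + AᵀP(A−BK) = [26.9662 -8.5386; -8.5386 4.4776]
tr(P') = 31.4438


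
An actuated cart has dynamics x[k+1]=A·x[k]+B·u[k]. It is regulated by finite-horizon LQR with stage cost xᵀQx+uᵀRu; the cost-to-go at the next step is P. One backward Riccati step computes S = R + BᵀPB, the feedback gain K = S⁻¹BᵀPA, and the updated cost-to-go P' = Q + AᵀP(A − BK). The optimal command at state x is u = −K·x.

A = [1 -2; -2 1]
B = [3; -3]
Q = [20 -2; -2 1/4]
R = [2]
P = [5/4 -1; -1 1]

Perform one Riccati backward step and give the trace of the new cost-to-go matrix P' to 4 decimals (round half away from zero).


21.3183

BᵀP = [6.7500 -6.0000]
S = R + BᵀPB = [2] + [38.2500] = [40.2500]
BᵀPA = [18.7500 -19.5000]
K = S⁻¹·BᵀPA = [0.4658 -0.4845]
A−BK = [-0.3975 -0.5466; -0.6025 -0.4534]
AᵀP(A−BK) = [0.5155 -0.4161; -0.4161 0.5528]
P' = Q + AᵀP(A−BK) = [20.5155 -2.4161; -2.4161 0.8028]
tr(P') = 21.3183


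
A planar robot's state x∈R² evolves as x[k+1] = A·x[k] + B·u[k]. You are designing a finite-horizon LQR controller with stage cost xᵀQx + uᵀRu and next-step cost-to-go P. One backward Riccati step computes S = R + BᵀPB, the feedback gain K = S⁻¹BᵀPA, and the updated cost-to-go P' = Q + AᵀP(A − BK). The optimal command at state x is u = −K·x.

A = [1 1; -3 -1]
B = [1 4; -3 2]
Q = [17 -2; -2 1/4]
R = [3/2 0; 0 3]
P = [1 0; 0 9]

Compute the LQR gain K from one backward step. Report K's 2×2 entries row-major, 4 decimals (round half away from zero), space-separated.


0.9606 0.4014 -0.0358 0.1104

BᵀP = [1.0000 -27.0000; 4.0000 18.0000]
S = R + BᵀPB = [3/2 0; 0 3] + [82.0000 -50.0000; -50.0000 52.0000] = [83.5000 -50.0000; -50.0000 55.0000]
BᵀPA = [82.0000 28.0000; -50.0000 -14.0000]
K = S⁻¹·BᵀPA = [0.9606 0.4014; -0.0358 0.1104]
A−BK = [0.1828 0.1570; -0.0466 -0.0165]
AᵀP(A−BK) = [1.4409 0.6022; 0.6022 0.3054]
P' = Q + AᵀP(A−BK) = [18.4409 -1.3978; -1.3978 0.5554]
tr(P') = 18.9962


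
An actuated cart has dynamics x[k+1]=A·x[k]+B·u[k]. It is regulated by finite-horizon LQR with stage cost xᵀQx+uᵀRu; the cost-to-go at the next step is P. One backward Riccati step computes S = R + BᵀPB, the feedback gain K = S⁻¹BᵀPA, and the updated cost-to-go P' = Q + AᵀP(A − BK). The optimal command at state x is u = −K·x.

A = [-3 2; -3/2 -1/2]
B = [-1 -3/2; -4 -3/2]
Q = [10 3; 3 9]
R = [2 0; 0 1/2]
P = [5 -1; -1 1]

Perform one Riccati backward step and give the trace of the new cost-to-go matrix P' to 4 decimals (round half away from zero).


24.4319

BᵀP = [-1.0000 -3.0000; -6.0000 0.0000]
S = R + BᵀPB = [2 0; 0 1/2] + [13.0000 6.0000; 6.0000 9.0000] = [15.0000 6.0000; 6.0000 9.5000]
BᵀPA = [7.5000 -0.5000; 18.0000 -12.0000]
K = S⁻¹·BᵀPA = [-0.3451 0.6315; 2.1127 -1.6620]
A−BK = [-0.1761 0.1385; 0.2887 -0.4671]
AᵀP(A−BK) = [2.8099 -2.5704; -2.5704 2.6221]
P' = Q + AᵀP(A−BK) = [12.8099 0.4296; 0.4296 11.6221]
tr(P') = 24.4319


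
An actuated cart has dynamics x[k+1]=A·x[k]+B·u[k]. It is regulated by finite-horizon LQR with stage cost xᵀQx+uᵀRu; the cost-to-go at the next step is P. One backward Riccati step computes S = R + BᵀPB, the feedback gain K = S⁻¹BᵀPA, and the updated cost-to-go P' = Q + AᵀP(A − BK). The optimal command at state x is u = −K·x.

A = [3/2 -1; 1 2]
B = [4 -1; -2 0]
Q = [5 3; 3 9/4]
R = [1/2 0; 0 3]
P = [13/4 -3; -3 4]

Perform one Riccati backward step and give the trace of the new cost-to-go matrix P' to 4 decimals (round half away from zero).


10.1927

BᵀP = [19.0000 -20.0000; -3.2500 3.0000]
S = R + BᵀPB = [1/2 0; 0 3] + [116.0000 -19.0000; -19.0000 3.2500] = [116.5000 -19.0000; -19.0000 6.2500]
BᵀPA = [8.5000 -59.0000; -1.8750 9.2500]
K = S⁻¹·BᵀPA = [0.0477 -0.5257; -0.1551 -0.1181]
A−BK = [1.1542 0.9847; 1.0953 0.9486]
AᵀP(A−BK) = [1.6165 1.3720; 1.3720 1.3262]
P' = Q + AᵀP(A−BK) = [6.6165 4.3720; 4.3720 3.5762]
tr(P') = 10.1927


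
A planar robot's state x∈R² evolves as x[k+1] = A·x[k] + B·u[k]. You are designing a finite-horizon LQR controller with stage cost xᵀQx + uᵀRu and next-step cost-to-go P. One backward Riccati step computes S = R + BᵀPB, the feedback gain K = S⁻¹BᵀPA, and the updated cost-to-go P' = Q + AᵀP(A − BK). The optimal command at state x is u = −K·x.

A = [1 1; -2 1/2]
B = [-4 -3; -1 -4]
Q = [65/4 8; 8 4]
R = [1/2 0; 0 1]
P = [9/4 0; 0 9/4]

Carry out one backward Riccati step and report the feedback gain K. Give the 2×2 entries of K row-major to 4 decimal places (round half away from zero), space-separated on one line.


-0.7183 -0.1893 0.6482 -0.0774

BᵀP = [-9.0000 -2.2500; -6.7500 -9.0000]
S = R + BᵀPB = [1/2 0; 0 1] + [38.2500 36.0000; 36.0000 56.2500] = [38.7500 36.0000; 36.0000 57.2500]
BᵀPA = [-4.5000 -10.1250; 11.2500 -11.2500]
K = S⁻¹·BᵀPA = [-0.7183 -0.1893; 0.6482 -0.0774]
A−BK = [0.0713 0.0103; -0.1255 0.0009]
AᵀP(A−BK) = [0.7250 0.0192; 0.0192 0.0242]
P' = Q + AᵀP(A−BK) = [16.9750 8.0192; 8.0192 4.0242]
tr(P') = 20.9992


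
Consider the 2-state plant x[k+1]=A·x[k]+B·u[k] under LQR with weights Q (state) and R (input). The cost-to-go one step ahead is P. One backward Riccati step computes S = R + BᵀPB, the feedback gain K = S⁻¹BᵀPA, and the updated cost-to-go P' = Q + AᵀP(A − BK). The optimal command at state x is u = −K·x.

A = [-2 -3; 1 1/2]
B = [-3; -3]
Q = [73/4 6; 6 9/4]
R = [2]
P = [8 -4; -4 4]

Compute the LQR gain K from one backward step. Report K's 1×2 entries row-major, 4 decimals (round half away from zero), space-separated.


0.6316 0.9474

BᵀP = [-12.0000 0.0000]
S = R + BᵀPB = [2] + [36.0000] = [38.0000]
BᵀPA = [24.0000 36.0000]
K = S⁻¹·BᵀPA = [0.6316 0.9474]
A−BK = [-0.1053 -0.1579; 2.8947 3.3421]
AᵀP(A−BK) = [36.8421 43.2632; 43.2632 50.8947]
P' = Q + AᵀP(A−BK) = [55.0921 49.2632; 49.2632 53.1447]
tr(P') = 108.2368


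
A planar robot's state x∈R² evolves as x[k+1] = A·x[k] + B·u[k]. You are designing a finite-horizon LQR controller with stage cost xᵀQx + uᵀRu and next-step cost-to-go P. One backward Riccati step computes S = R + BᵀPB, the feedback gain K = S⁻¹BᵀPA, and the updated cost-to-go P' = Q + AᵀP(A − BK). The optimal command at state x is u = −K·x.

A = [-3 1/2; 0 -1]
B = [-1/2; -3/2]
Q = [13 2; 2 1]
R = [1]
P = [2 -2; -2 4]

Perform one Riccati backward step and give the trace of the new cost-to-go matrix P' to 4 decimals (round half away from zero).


28.9000

BᵀP = [2.0000 -5.0000]
S = R + BᵀPB = [1] + [6.5000] = [7.5000]
BᵀPA = [-6.0000 6.0000]
K = S⁻¹·BᵀPA = [-0.8000 0.8000]
A−BK = [-3.4000 0.9000; -1.2000 0.2000]
AᵀP(A−BK) = [13.2000 -4.2000; -4.2000 1.7000]
P' = Q + AᵀP(A−BK) = [26.2000 -2.2000; -2.2000 2.7000]
tr(P') = 28.9000


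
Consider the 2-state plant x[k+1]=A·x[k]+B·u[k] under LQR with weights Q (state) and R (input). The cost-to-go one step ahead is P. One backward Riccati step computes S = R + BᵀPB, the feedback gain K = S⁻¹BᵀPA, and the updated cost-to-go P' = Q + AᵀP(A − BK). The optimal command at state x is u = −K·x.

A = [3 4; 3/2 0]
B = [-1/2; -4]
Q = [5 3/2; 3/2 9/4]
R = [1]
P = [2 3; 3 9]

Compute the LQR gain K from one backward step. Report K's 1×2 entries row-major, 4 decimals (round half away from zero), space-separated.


-0.6048 -0.3302

BᵀP = [-13.0000 -37.5000]
S = R + BᵀPB = [1] + [156.5000] = [157.5000]
BᵀPA = [-95.2500 -52.0000]
K = S⁻¹·BᵀPA = [-0.6048 -0.3302]
A−BK = [2.6976 3.8349; -0.9190 -1.3206]
AᵀP(A−BK) = [7.6464 10.5524; 10.5524 14.8317]
P' = Q + AᵀP(A−BK) = [12.6464 12.0524; 12.0524 17.0817]
tr(P') = 29.7282


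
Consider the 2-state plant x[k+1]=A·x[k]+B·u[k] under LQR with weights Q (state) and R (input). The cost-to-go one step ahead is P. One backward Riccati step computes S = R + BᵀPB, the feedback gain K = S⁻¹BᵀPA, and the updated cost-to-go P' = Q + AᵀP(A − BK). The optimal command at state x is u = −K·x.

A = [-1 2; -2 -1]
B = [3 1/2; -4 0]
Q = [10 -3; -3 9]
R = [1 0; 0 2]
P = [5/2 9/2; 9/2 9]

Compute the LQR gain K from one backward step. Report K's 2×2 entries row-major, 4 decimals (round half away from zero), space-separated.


0.8980 0.0408 -0.3946 0.1769

BᵀP = [-10.5000 -22.5000; 1.2500 2.2500]
S = R + BᵀPB = [1 0; 0 2] + [58.5000 -5.2500; -5.2500 0.6250] = [59.5000 -5.2500; -5.2500 2.6250]
BᵀPA = [55.5000 1.5000; -5.7500 0.2500]
K = S⁻¹·BᵀPA = [0.8980 0.0408; -0.3946 0.1769]
A−BK = [-3.4966 1.7891; 1.5918 -0.8367]
AᵀP(A−BK) = [4.3946 -1.7483; -1.7483 0.8946]
P' = Q + AᵀP(A−BK) = [14.3946 -4.7483; -4.7483 9.8946]
tr(P') = 24.2891


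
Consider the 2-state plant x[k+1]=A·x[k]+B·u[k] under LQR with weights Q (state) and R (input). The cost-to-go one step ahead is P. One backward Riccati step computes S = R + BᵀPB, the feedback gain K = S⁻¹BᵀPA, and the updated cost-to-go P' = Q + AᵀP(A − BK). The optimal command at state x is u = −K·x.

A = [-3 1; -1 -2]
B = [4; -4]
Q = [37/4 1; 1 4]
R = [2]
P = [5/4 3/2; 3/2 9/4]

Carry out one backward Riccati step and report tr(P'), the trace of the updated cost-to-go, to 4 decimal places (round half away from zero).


BᵀP = [-1.0000 -3.0000]
S = R + BᵀPB = [2] + [8.0000] = [10.0000]
BᵀPA = [6.0000 5.0000]
K = S⁻¹·BᵀPA = [0.6000 0.5000]
A−BK = [-5.4000 -1.0000; 1.4000 0.0000]
AᵀP(A−BK) = [18.9000 5.2500; 5.2500 1.7500]
P' = Q + AᵀP(A−BK) = [28.1500 6.2500; 6.2500 5.7500]
tr(P') = 33.9000

33.9000


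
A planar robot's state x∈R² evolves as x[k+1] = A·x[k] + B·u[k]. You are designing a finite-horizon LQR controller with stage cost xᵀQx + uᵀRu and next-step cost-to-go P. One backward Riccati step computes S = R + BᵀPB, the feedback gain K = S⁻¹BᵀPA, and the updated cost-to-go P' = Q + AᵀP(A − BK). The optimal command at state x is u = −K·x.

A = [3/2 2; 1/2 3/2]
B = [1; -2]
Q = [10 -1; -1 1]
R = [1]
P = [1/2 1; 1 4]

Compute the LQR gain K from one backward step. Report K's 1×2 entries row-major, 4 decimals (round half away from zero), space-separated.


BᵀP = [-1.5000 -7.0000]
S = R + BᵀPB = [1] + [12.5000] = [13.5000]
BᵀPA = [-5.7500 -13.5000]
K = S⁻¹·BᵀPA = [-0.4259 -1.0000]
A−BK = [1.9259 3.0000; -0.3519 -0.5000]
AᵀP(A−BK) = [1.1759 2.0000; 2.0000 3.5000]
P' = Q + AᵀP(A−BK) = [11.1759 1.0000; 1.0000 4.5000]
tr(P') = 15.6759

-0.4259 -1.0000


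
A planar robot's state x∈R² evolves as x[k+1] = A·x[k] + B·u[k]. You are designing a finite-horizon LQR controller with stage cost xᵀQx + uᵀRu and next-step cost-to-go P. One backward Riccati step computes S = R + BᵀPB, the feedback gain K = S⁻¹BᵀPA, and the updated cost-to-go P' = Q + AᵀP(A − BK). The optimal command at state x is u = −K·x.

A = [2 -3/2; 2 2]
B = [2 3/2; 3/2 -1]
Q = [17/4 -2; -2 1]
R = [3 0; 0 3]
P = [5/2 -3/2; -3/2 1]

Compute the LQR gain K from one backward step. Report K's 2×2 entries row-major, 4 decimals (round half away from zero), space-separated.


BᵀP = [2.7500 -1.5000; 5.2500 -3.2500]
S = R + BᵀPB = [3 0; 0 3] + [3.2500 5.6250; 5.6250 11.1250] = [6.2500 5.6250; 5.6250 14.1250]
BᵀPA = [2.5000 -7.1250; 4.0000 -14.3750]
K = S⁻¹·BᵀPA = [0.2262 -0.3492; 0.1931 -0.8786]
A−BK = [1.2579 0.5164; 1.8538 1.6452]
AᵀP(A−BK) = [0.6621 -0.6124; -0.6124 3.5065]
P' = Q + AᵀP(A−BK) = [4.9121 -2.6124; -2.6124 4.5065]
tr(P') = 9.4186

0.2262 -0.3492 0.1931 -0.8786


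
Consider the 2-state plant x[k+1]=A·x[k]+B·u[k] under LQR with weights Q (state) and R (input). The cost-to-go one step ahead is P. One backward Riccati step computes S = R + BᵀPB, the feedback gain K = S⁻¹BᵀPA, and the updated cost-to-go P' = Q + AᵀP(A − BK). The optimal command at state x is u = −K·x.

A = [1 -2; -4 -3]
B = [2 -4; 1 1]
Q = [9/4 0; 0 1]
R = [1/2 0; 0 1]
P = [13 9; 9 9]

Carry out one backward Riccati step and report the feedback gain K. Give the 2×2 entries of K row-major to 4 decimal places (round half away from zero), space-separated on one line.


BᵀP = [35.0000 27.0000; -43.0000 -27.0000]
S = R + BᵀPB = [1/2 0; 0 1] + [97.0000 -113.0000; -113.0000 145.0000] = [97.5000 -113.0000; -113.0000 146.0000]
BᵀPA = [-73.0000 -151.0000; 65.0000 167.0000]
K = S⁻¹·BᵀPA = [-2.2599 -2.1658; -1.3039 -0.5324]
A−BK = [0.3042 0.2019; -0.4362 -0.3018]
AᵀP(A−BK) = [4.7807 3.5058; 3.5058 2.8817]
P' = Q + AᵀP(A−BK) = [7.0307 3.5058; 3.5058 3.8817]
tr(P') = 10.9123

-2.2599 -2.1658 -1.3039 -0.5324


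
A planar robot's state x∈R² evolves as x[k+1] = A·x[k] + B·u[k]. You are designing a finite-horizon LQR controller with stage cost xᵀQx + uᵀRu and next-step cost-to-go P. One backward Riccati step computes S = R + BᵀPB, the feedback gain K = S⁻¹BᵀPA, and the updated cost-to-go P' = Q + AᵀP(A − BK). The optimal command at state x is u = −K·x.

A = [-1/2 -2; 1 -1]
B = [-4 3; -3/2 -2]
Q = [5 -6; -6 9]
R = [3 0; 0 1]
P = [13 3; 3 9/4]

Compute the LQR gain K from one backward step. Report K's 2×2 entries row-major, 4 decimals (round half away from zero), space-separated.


-0.1338 0.5155 -0.3359 0.0113

BᵀP = [-56.5000 -15.3750; 33.0000 4.5000]
S = R + BᵀPB = [3 0; 0 1] + [249.0625 -138.7500; -138.7500 90.0000] = [252.0625 -138.7500; -138.7500 91.0000]
BᵀPA = [12.8750 128.3750; -12.0000 -70.5000]
K = S⁻¹·BᵀPA = [-0.1338 0.5155; -0.3359 0.0113]
A−BK = [-0.0275 0.0282; 0.1273 -0.2041]
AᵀP(A−BK) = [0.1919 -0.2517; -0.2517 0.8670]
P' = Q + AᵀP(A−BK) = [5.1919 -6.2517; -6.2517 9.8670]
tr(P') = 15.0589


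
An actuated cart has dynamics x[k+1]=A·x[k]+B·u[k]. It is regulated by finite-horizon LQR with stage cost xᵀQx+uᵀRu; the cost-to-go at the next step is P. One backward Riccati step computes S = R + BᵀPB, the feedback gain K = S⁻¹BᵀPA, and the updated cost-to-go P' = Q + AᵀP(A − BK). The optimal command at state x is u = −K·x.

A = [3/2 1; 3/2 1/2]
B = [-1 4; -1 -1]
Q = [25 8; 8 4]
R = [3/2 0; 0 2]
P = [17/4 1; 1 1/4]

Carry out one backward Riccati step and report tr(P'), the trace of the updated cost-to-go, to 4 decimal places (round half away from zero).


29.6111

BᵀP = [-5.2500 -1.2500; 16.0000 3.7500]
S = R + BᵀPB = [3/2 0; 0 2] + [6.5000 -19.7500; -19.7500 60.2500] = [8.0000 -19.7500; -19.7500 62.2500]
BᵀPA = [-9.7500 -5.8750; 29.6250 17.8750]
K = S⁻¹·BᵀPA = [-0.2024 -0.1175; 0.4117 0.2499]
A−BK = [-0.3492 -0.1170; 1.7093 0.6323]
AᵀP(A−BK) = [0.4553 0.2645; 0.2645 0.1558]
P' = Q + AᵀP(A−BK) = [25.4553 8.2645; 8.2645 4.1558]
tr(P') = 29.6111


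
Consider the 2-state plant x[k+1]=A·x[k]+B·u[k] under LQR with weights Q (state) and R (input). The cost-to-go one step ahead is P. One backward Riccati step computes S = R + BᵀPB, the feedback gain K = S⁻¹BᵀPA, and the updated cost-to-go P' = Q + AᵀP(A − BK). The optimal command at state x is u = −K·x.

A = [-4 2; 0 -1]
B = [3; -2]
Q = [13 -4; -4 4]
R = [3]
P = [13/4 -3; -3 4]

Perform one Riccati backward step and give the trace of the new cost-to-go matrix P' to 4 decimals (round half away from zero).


BᵀP = [15.7500 -17.0000]
S = R + BᵀPB = [3] + [81.2500] = [84.2500]
BᵀPA = [-63.0000 48.5000]
K = S⁻¹·BᵀPA = [-0.7478 0.5757]
A−BK = [-1.7567 0.2730; -1.4955 0.1513]
AᵀP(A−BK) = [4.8902 -1.7329; -1.7329 1.0801]
P' = Q + AᵀP(A−BK) = [17.8902 -5.7329; -5.7329 5.0801]
tr(P') = 22.9703

22.9703


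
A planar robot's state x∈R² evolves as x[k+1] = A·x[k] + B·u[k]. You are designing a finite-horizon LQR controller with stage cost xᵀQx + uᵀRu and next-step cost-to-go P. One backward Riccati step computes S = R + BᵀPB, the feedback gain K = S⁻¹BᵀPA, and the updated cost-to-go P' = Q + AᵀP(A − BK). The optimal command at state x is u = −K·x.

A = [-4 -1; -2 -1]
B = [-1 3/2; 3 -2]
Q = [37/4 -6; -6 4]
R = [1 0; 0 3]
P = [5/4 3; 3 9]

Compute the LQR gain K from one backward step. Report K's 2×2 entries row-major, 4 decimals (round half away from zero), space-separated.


-1.2959 -0.4984 -0.1528 -0.0211

BᵀP = [7.7500 24.0000; -4.1250 -13.5000]
S = R + BᵀPB = [1 0; 0 3] + [64.2500 -36.3750; -36.3750 20.8125] = [65.2500 -36.3750; -36.3750 23.8125]
BᵀPA = [-79.0000 -31.7500; 43.5000 17.6250]
K = S⁻¹·BᵀPA = [-1.2959 -0.4984; -0.1528 -0.0211]
A−BK = [-5.0667 -1.4667; 1.5821 0.4528]
AᵀP(A−BK) = [8.2699 2.5480; 2.5480 0.7992]
P' = Q + AᵀP(A−BK) = [17.5199 -3.4520; -3.4520 4.7992]
tr(P') = 22.3191


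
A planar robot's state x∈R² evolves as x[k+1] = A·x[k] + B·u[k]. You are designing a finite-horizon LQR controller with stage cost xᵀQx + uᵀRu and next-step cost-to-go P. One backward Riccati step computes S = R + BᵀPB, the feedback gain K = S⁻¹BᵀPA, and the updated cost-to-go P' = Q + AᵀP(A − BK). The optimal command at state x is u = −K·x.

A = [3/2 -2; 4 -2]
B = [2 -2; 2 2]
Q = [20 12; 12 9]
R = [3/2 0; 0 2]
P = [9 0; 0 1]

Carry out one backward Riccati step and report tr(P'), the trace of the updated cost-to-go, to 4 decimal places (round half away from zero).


BᵀP = [18.0000 2.0000; -18.0000 2.0000]
S = R + BᵀPB = [3/2 0; 0 2] + [40.0000 -32.0000; -32.0000 40.0000] = [41.5000 -32.0000; -32.0000 42.0000]
BᵀPA = [35.0000 -40.0000; -19.0000 32.0000]
K = S⁻¹·BᵀPA = [1.1989 -0.9124; 0.4611 0.0668]
A−BK = [0.0243 -0.0417; 0.6801 -0.3088]
AᵀP(A−BK) = [3.0490 -1.7983; -1.7983 1.3686]
P' = Q + AᵀP(A−BK) = [23.0490 10.2017; 10.2017 10.3686]
tr(P') = 33.4176

33.4176


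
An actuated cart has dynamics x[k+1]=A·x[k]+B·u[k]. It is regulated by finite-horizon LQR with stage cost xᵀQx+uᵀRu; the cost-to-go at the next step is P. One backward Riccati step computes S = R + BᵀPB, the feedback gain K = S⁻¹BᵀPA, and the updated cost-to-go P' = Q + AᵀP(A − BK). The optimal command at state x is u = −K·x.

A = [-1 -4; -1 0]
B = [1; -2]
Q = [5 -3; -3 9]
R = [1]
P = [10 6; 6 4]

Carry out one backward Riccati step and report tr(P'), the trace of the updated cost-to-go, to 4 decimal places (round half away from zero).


173.3333

BᵀP = [-2.0000 -2.0000]
S = R + BᵀPB = [1] + [2.0000] = [3.0000]
BᵀPA = [4.0000 8.0000]
K = S⁻¹·BᵀPA = [1.3333 2.6667]
A−BK = [-2.3333 -6.6667; 1.6667 5.3333]
AᵀP(A−BK) = [20.6667 53.3333; 53.3333 138.6667]
P' = Q + AᵀP(A−BK) = [25.6667 50.3333; 50.3333 147.6667]
tr(P') = 173.3333
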